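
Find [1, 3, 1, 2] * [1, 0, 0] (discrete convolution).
y[0] = 1×1 = 1; y[1] = 1×0 + 3×1 = 3; y[2] = 1×0 + 3×0 + 1×1 = 1; y[3] = 3×0 + 1×0 + 2×1 = 2; y[4] = 1×0 + 2×0 = 0; y[5] = 2×0 = 0

[1, 3, 1, 2, 0, 0]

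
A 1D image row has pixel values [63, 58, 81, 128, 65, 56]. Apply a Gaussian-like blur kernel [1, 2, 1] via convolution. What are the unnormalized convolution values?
Convolve image row [63, 58, 81, 128, 65, 56] with kernel [1, 2, 1]: y[0] = 63×1 = 63; y[1] = 63×2 + 58×1 = 184; y[2] = 63×1 + 58×2 + 81×1 = 260; y[3] = 58×1 + 81×2 + 128×1 = 348; y[4] = 81×1 + 128×2 + 65×1 = 402; y[5] = 128×1 + 65×2 + 56×1 = 314; y[6] = 65×1 + 56×2 = 177; y[7] = 56×1 = 56 → [63, 184, 260, 348, 402, 314, 177, 56]. Normalization factor = sum(kernel) = 4.

[63, 184, 260, 348, 402, 314, 177, 56]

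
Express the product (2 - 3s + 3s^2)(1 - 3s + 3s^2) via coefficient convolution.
Ascending coefficients: a = [2, -3, 3], b = [1, -3, 3]. c[0] = 2×1 = 2; c[1] = 2×-3 + -3×1 = -9; c[2] = 2×3 + -3×-3 + 3×1 = 18; c[3] = -3×3 + 3×-3 = -18; c[4] = 3×3 = 9. Result coefficients: [2, -9, 18, -18, 9] → 2 - 9s + 18s^2 - 18s^3 + 9s^4

2 - 9s + 18s^2 - 18s^3 + 9s^4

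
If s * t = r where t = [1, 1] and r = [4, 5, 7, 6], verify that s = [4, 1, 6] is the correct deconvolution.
Forward-compute [4, 1, 6] * [1, 1]: r[0] = 4×1 = 4; r[1] = 4×1 + 1×1 = 5; r[2] = 1×1 + 6×1 = 7; r[3] = 6×1 = 6 → [4, 5, 7, 6]. Matches given r = [4, 5, 7, 6], so verified.

Verified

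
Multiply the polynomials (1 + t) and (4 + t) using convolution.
Ascending coefficients: a = [1, 1], b = [4, 1]. c[0] = 1×4 = 4; c[1] = 1×1 + 1×4 = 5; c[2] = 1×1 = 1. Result coefficients: [4, 5, 1] → 4 + 5t + t^2

4 + 5t + t^2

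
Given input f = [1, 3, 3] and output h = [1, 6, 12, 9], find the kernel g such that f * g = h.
Output length 4 = len(f) + len(g) - 1 ⇒ len(g) = 2. Solve g forward using g[k] = (h[k] - Σ_{i≥1} f[i]·g[k-i]) / f[0]: g[0] = h[0] / f[0] = 1 / 1 = 1; g[1] = (h[1] - 3×1) / f[0] = (6 - 3×1) / 1 = 3. So g = [1, 3]. Forward-check [1, 3, 3] * [1, 3]: h[0] = 1×1 = 1; h[1] = 1×3 + 3×1 = 6; h[2] = 3×3 + 3×1 = 12; h[3] = 3×3 = 9 → [1, 6, 12, 9] ✓

[1, 3]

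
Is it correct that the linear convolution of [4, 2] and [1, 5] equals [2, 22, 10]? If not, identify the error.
Recompute linear convolution of [4, 2] and [1, 5]: y[0] = 4×1 = 4; y[1] = 4×5 + 2×1 = 22; y[2] = 2×5 = 10 → [4, 22, 10]. Compare to given [2, 22, 10]: they differ at index 0: given 2, correct 4, so answer: No

No. Error at index 0: given 2, correct 4.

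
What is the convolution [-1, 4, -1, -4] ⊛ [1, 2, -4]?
y[0] = -1×1 = -1; y[1] = -1×2 + 4×1 = 2; y[2] = -1×-4 + 4×2 + -1×1 = 11; y[3] = 4×-4 + -1×2 + -4×1 = -22; y[4] = -1×-4 + -4×2 = -4; y[5] = -4×-4 = 16

[-1, 2, 11, -22, -4, 16]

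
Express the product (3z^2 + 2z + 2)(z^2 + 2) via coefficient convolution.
Ascending coefficients: a = [2, 2, 3], b = [2, 0, 1]. c[0] = 2×2 = 4; c[1] = 2×0 + 2×2 = 4; c[2] = 2×1 + 2×0 + 3×2 = 8; c[3] = 2×1 + 3×0 = 2; c[4] = 3×1 = 3. Result coefficients: [4, 4, 8, 2, 3] → 3z^4 + 2z^3 + 8z^2 + 4z + 4

3z^4 + 2z^3 + 8z^2 + 4z + 4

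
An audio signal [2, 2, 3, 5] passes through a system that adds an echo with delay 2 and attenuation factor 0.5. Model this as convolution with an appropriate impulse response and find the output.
Direct-path + delayed-attenuated-path model → impulse response h = [1, 0, 0.5] (1 at lag 0, 0.5 at lag 2). Output y[n] = x[n] + 0.5·x[n - 2] (with x[n] = 0 outside 0..3): y[0] = 2 + 0.5×0 = 2; y[1] = 2 + 0.5×0 = 2; y[2] = 3 + 0.5×2 = 4.0; y[3] = 5 + 0.5×2 = 6.0; y[4] = 0 + 0.5×3 = 1.5; y[5] = 0 + 0.5×5 = 2.5. So y = [2, 2, 4.0, 6.0, 1.5, 2.5]

[2, 2, 4.0, 6.0, 1.5, 2.5]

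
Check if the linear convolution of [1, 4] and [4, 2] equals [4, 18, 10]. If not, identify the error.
Recompute linear convolution of [1, 4] and [4, 2]: y[0] = 1×4 = 4; y[1] = 1×2 + 4×4 = 18; y[2] = 4×2 = 8 → [4, 18, 8]. Compare to given [4, 18, 10]: they differ at index 2: given 10, correct 8, so answer: No

No. Error at index 2: given 10, correct 8.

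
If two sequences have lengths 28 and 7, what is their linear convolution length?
Linear/full convolution length: m + n - 1 = 28 + 7 - 1 = 34

34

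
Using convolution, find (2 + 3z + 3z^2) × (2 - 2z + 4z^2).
Ascending coefficients: a = [2, 3, 3], b = [2, -2, 4]. c[0] = 2×2 = 4; c[1] = 2×-2 + 3×2 = 2; c[2] = 2×4 + 3×-2 + 3×2 = 8; c[3] = 3×4 + 3×-2 = 6; c[4] = 3×4 = 12. Result coefficients: [4, 2, 8, 6, 12] → 4 + 2z + 8z^2 + 6z^3 + 12z^4

4 + 2z + 8z^2 + 6z^3 + 12z^4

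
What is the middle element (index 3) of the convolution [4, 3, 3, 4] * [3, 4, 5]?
Use y[k] = Σ_i a[i]·b[k-i] at k=3. y[3] = 3×5 + 3×4 + 4×3 = 39

39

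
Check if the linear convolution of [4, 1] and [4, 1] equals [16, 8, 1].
Recompute linear convolution of [4, 1] and [4, 1]: y[0] = 4×4 = 16; y[1] = 4×1 + 1×4 = 8; y[2] = 1×1 = 1 → [16, 8, 1]. Given [16, 8, 1] matches, so answer: Yes

Yes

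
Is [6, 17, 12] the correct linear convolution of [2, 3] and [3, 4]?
Recompute linear convolution of [2, 3] and [3, 4]: y[0] = 2×3 = 6; y[1] = 2×4 + 3×3 = 17; y[2] = 3×4 = 12 → [6, 17, 12]. Given [6, 17, 12] matches, so answer: Yes

Yes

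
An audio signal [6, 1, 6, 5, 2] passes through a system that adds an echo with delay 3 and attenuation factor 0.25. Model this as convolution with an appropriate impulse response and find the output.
Direct-path + delayed-attenuated-path model → impulse response h = [1, 0, 0, 0.25] (1 at lag 0, 0.25 at lag 3). Output y[n] = x[n] + 0.25·x[n - 3] (with x[n] = 0 outside 0..4): y[0] = 6 + 0.25×0 = 6; y[1] = 1 + 0.25×0 = 1; y[2] = 6 + 0.25×0 = 6; y[3] = 5 + 0.25×6 = 6.5; y[4] = 2 + 0.25×1 = 2.25; y[5] = 0 + 0.25×6 = 1.5; y[6] = 0 + 0.25×5 = 1.25; y[7] = 0 + 0.25×2 = 0.5. So y = [6, 1, 6, 6.5, 2.25, 1.5, 1.25, 0.5]

[6, 1, 6, 6.5, 2.25, 1.5, 1.25, 0.5]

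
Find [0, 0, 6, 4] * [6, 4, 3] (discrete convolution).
y[0] = 0×6 = 0; y[1] = 0×4 + 0×6 = 0; y[2] = 0×3 + 0×4 + 6×6 = 36; y[3] = 0×3 + 6×4 + 4×6 = 48; y[4] = 6×3 + 4×4 = 34; y[5] = 4×3 = 12

[0, 0, 36, 48, 34, 12]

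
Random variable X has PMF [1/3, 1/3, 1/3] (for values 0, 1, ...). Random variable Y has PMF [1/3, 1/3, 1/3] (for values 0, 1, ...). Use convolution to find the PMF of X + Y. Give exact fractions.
P(X+Y=k) = Σ_i P(X=i)·P(Y=k-i) — a convolution of [1/3, 1/3, 1/3] and [1/3, 1/3, 1/3]. P(X+Y=0) = (1/3)×(1/3) = 1/9; P(X+Y=1) = (1/3)×(1/3) + (1/3)×(1/3) = 1/9 + 1/9 = 2/9; P(X+Y=2) = (1/3)×(1/3) + (1/3)×(1/3) + (1/3)×(1/3) = 1/9 + 1/9 + 1/9 = 1/3; P(X+Y=3) = (1/3)×(1/3) + (1/3)×(1/3) = 1/9 + 1/9 = 2/9; P(X+Y=4) = (1/3)×(1/3) = 1/9. PMF: [1/9, 2/9, 1/3, 2/9, 1/9] (sums to 1 ✓)

[1/9, 2/9, 1/3, 2/9, 1/9]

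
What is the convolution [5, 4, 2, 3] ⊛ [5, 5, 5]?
y[0] = 5×5 = 25; y[1] = 5×5 + 4×5 = 45; y[2] = 5×5 + 4×5 + 2×5 = 55; y[3] = 4×5 + 2×5 + 3×5 = 45; y[4] = 2×5 + 3×5 = 25; y[5] = 3×5 = 15

[25, 45, 55, 45, 25, 15]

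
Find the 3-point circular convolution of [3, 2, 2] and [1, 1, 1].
Use y[k] = Σ_j x[j]·h[(k-j) mod 3]. y[0] = 3×1 + 2×1 + 2×1 = 7; y[1] = 3×1 + 2×1 + 2×1 = 7; y[2] = 3×1 + 2×1 + 2×1 = 7. Result: [7, 7, 7]

[7, 7, 7]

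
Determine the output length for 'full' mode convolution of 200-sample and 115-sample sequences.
Linear/full convolution length: m + n - 1 = 200 + 115 - 1 = 314

314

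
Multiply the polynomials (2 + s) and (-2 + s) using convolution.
Ascending coefficients: a = [2, 1], b = [-2, 1]. c[0] = 2×-2 = -4; c[1] = 2×1 + 1×-2 = 0; c[2] = 1×1 = 1. Result coefficients: [-4, 0, 1] → -4 + s^2

-4 + s^2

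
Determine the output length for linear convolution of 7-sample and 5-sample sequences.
Linear/full convolution length: m + n - 1 = 7 + 5 - 1 = 11

11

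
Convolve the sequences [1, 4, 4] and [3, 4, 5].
y[0] = 1×3 = 3; y[1] = 1×4 + 4×3 = 16; y[2] = 1×5 + 4×4 + 4×3 = 33; y[3] = 4×5 + 4×4 = 36; y[4] = 4×5 = 20

[3, 16, 33, 36, 20]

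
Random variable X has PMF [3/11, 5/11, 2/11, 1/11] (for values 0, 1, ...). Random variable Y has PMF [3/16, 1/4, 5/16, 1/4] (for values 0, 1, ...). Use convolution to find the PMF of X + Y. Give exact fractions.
P(X+Y=k) = Σ_i P(X=i)·P(Y=k-i) — a convolution of [3/11, 5/11, 2/11, 1/11] and [3/16, 1/4, 5/16, 1/4]. P(X+Y=0) = (3/11)×(3/16) = 9/176; P(X+Y=1) = (3/11)×(1/4) + (5/11)×(3/16) = 3/44 + 15/176 = 27/176; P(X+Y=2) = (3/11)×(5/16) + (5/11)×(1/4) + (2/11)×(3/16) = 15/176 + 5/44 + 3/88 = 41/176; P(X+Y=3) = (3/11)×(1/4) + (5/11)×(5/16) + (2/11)×(1/4) + (1/11)×(3/16) = 3/44 + 25/176 + 1/22 + 3/176 = 3/11; P(X+Y=4) = (5/11)×(1/4) + (2/11)×(5/16) + (1/11)×(1/4) = 5/44 + 5/88 + 1/44 = 17/88; P(X+Y=5) = (2/11)×(1/4) + (1/11)×(5/16) = 1/22 + 5/176 = 13/176; P(X+Y=6) = (1/11)×(1/4) = 1/44. PMF: [9/176, 27/176, 41/176, 3/11, 17/88, 13/176, 1/44] (sums to 1 ✓)

[9/176, 27/176, 41/176, 3/11, 17/88, 13/176, 1/44]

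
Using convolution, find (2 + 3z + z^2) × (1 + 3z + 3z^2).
Ascending coefficients: a = [2, 3, 1], b = [1, 3, 3]. c[0] = 2×1 = 2; c[1] = 2×3 + 3×1 = 9; c[2] = 2×3 + 3×3 + 1×1 = 16; c[3] = 3×3 + 1×3 = 12; c[4] = 1×3 = 3. Result coefficients: [2, 9, 16, 12, 3] → 2 + 9z + 16z^2 + 12z^3 + 3z^4

2 + 9z + 16z^2 + 12z^3 + 3z^4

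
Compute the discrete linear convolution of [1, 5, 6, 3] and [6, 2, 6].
y[0] = 1×6 = 6; y[1] = 1×2 + 5×6 = 32; y[2] = 1×6 + 5×2 + 6×6 = 52; y[3] = 5×6 + 6×2 + 3×6 = 60; y[4] = 6×6 + 3×2 = 42; y[5] = 3×6 = 18

[6, 32, 52, 60, 42, 18]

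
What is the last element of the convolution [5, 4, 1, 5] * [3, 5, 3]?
Use y[k] = Σ_i a[i]·b[k-i] at k=5. y[5] = 5×3 = 15

15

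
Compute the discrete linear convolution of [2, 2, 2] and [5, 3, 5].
y[0] = 2×5 = 10; y[1] = 2×3 + 2×5 = 16; y[2] = 2×5 + 2×3 + 2×5 = 26; y[3] = 2×5 + 2×3 = 16; y[4] = 2×5 = 10

[10, 16, 26, 16, 10]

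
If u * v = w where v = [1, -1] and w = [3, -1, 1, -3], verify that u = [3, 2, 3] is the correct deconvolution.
Forward-compute [3, 2, 3] * [1, -1]: w[0] = 3×1 = 3; w[1] = 3×-1 + 2×1 = -1; w[2] = 2×-1 + 3×1 = 1; w[3] = 3×-1 = -3 → [3, -1, 1, -3]. Matches given w = [3, -1, 1, -3], so verified.

Verified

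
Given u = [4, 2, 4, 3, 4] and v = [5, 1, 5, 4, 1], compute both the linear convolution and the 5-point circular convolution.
Linear: y_lin[0] = 4×5 = 20; y_lin[1] = 4×1 + 2×5 = 14; y_lin[2] = 4×5 + 2×1 + 4×5 = 42; y_lin[3] = 4×4 + 2×5 + 4×1 + 3×5 = 45; y_lin[4] = 4×1 + 2×4 + 4×5 + 3×1 + 4×5 = 55; y_lin[5] = 2×1 + 4×4 + 3×5 + 4×1 = 37; y_lin[6] = 4×1 + 3×4 + 4×5 = 36; y_lin[7] = 3×1 + 4×4 = 19; y_lin[8] = 4×1 = 4 → [20, 14, 42, 45, 55, 37, 36, 19, 4]. Circular (length 5): y[0] = 4×5 + 2×1 + 4×4 + 3×5 + 4×1 = 57; y[1] = 4×1 + 2×5 + 4×1 + 3×4 + 4×5 = 50; y[2] = 4×5 + 2×1 + 4×5 + 3×1 + 4×4 = 61; y[3] = 4×4 + 2×5 + 4×1 + 3×5 + 4×1 = 49; y[4] = 4×1 + 2×4 + 4×5 + 3×1 + 4×5 = 55 → [57, 50, 61, 49, 55]

Linear: [20, 14, 42, 45, 55, 37, 36, 19, 4], Circular: [57, 50, 61, 49, 55]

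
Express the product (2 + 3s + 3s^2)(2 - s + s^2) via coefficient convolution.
Ascending coefficients: a = [2, 3, 3], b = [2, -1, 1]. c[0] = 2×2 = 4; c[1] = 2×-1 + 3×2 = 4; c[2] = 2×1 + 3×-1 + 3×2 = 5; c[3] = 3×1 + 3×-1 = 0; c[4] = 3×1 = 3. Result coefficients: [4, 4, 5, 0, 3] → 4 + 4s + 5s^2 + 3s^4

4 + 4s + 5s^2 + 3s^4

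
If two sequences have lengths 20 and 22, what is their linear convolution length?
Linear/full convolution length: m + n - 1 = 20 + 22 - 1 = 41

41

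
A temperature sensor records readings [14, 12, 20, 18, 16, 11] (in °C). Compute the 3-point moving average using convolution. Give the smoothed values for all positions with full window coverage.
3-point moving average kernel = [1, 1, 1]. Apply in 'valid' mode (full window coverage): avg[0] = (14 + 12 + 20) / 3 = 15.33; avg[1] = (12 + 20 + 18) / 3 = 16.67; avg[2] = (20 + 18 + 16) / 3 = 18.0; avg[3] = (18 + 16 + 11) / 3 = 15.0. Smoothed values: [15.33, 16.67, 18.0, 15.0]

[15.33, 16.67, 18.0, 15.0]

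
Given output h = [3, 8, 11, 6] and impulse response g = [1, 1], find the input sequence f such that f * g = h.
Deconvolve h=[3, 8, 11, 6] by g=[1, 1]. Since g[0]=1, solve forward: f[0] = h[0] / 1 = 3; f[1] = (h[1] - 3×1) / 1 = 5; f[2] = (h[2] - 5×1) / 1 = 6. So f = [3, 5, 6]. Check by forward convolution: h[0] = 3×1 = 3; h[1] = 3×1 + 5×1 = 8; h[2] = 5×1 + 6×1 = 11; h[3] = 6×1 = 6

[3, 5, 6]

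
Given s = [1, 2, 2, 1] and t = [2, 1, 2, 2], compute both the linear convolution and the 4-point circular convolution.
Linear: y_lin[0] = 1×2 = 2; y_lin[1] = 1×1 + 2×2 = 5; y_lin[2] = 1×2 + 2×1 + 2×2 = 8; y_lin[3] = 1×2 + 2×2 + 2×1 + 1×2 = 10; y_lin[4] = 2×2 + 2×2 + 1×1 = 9; y_lin[5] = 2×2 + 1×2 = 6; y_lin[6] = 1×2 = 2 → [2, 5, 8, 10, 9, 6, 2]. Circular (length 4): y[0] = 1×2 + 2×2 + 2×2 + 1×1 = 11; y[1] = 1×1 + 2×2 + 2×2 + 1×2 = 11; y[2] = 1×2 + 2×1 + 2×2 + 1×2 = 10; y[3] = 1×2 + 2×2 + 2×1 + 1×2 = 10 → [11, 11, 10, 10]

Linear: [2, 5, 8, 10, 9, 6, 2], Circular: [11, 11, 10, 10]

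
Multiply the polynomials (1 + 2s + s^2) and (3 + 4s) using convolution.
Ascending coefficients: a = [1, 2, 1], b = [3, 4]. c[0] = 1×3 = 3; c[1] = 1×4 + 2×3 = 10; c[2] = 2×4 + 1×3 = 11; c[3] = 1×4 = 4. Result coefficients: [3, 10, 11, 4] → 3 + 10s + 11s^2 + 4s^3

3 + 10s + 11s^2 + 4s^3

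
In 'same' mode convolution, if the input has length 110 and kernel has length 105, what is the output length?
'Same' mode returns an output with the same length as the input: 110

110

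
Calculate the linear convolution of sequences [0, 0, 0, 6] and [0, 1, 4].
y[0] = 0×0 = 0; y[1] = 0×1 + 0×0 = 0; y[2] = 0×4 + 0×1 + 0×0 = 0; y[3] = 0×4 + 0×1 + 6×0 = 0; y[4] = 0×4 + 6×1 = 6; y[5] = 6×4 = 24

[0, 0, 0, 0, 6, 24]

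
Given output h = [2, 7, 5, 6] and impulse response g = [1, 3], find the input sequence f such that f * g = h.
Deconvolve h=[2, 7, 5, 6] by g=[1, 3]. Since g[0]=1, solve forward: f[0] = h[0] / 1 = 2; f[1] = (h[1] - 2×3) / 1 = 1; f[2] = (h[2] - 1×3) / 1 = 2. So f = [2, 1, 2]. Check by forward convolution: h[0] = 2×1 = 2; h[1] = 2×3 + 1×1 = 7; h[2] = 1×3 + 2×1 = 5; h[3] = 2×3 = 6

[2, 1, 2]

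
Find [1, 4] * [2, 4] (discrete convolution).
y[0] = 1×2 = 2; y[1] = 1×4 + 4×2 = 12; y[2] = 4×4 = 16

[2, 12, 16]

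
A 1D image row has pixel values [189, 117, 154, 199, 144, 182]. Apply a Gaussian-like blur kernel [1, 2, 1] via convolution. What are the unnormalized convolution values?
Convolve image row [189, 117, 154, 199, 144, 182] with kernel [1, 2, 1]: y[0] = 189×1 = 189; y[1] = 189×2 + 117×1 = 495; y[2] = 189×1 + 117×2 + 154×1 = 577; y[3] = 117×1 + 154×2 + 199×1 = 624; y[4] = 154×1 + 199×2 + 144×1 = 696; y[5] = 199×1 + 144×2 + 182×1 = 669; y[6] = 144×1 + 182×2 = 508; y[7] = 182×1 = 182 → [189, 495, 577, 624, 696, 669, 508, 182]. Normalization factor = sum(kernel) = 4.

[189, 495, 577, 624, 696, 669, 508, 182]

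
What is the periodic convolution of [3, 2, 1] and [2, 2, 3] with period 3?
Use y[k] = Σ_j a[j]·b[(k-j) mod 3]. y[0] = 3×2 + 2×3 + 1×2 = 14; y[1] = 3×2 + 2×2 + 1×3 = 13; y[2] = 3×3 + 2×2 + 1×2 = 15. Result: [14, 13, 15]

[14, 13, 15]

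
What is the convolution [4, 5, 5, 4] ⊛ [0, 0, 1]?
y[0] = 4×0 = 0; y[1] = 4×0 + 5×0 = 0; y[2] = 4×1 + 5×0 + 5×0 = 4; y[3] = 5×1 + 5×0 + 4×0 = 5; y[4] = 5×1 + 4×0 = 5; y[5] = 4×1 = 4

[0, 0, 4, 5, 5, 4]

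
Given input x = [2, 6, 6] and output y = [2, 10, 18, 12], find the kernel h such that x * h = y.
Output length 4 = len(x) + len(h) - 1 ⇒ len(h) = 2. Solve h forward using h[k] = (y[k] - Σ_{i≥1} x[i]·h[k-i]) / x[0]: h[0] = y[0] / x[0] = 2 / 2 = 1; h[1] = (y[1] - 6×1) / x[0] = (10 - 6×1) / 2 = 2. So h = [1, 2]. Forward-check [2, 6, 6] * [1, 2]: y[0] = 2×1 = 2; y[1] = 2×2 + 6×1 = 10; y[2] = 6×2 + 6×1 = 18; y[3] = 6×2 = 12 → [2, 10, 18, 12] ✓

[1, 2]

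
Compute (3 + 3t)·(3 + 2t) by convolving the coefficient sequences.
Ascending coefficients: a = [3, 3], b = [3, 2]. c[0] = 3×3 = 9; c[1] = 3×2 + 3×3 = 15; c[2] = 3×2 = 6. Result coefficients: [9, 15, 6] → 9 + 15t + 6t^2

9 + 15t + 6t^2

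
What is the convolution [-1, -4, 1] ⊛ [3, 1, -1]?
y[0] = -1×3 = -3; y[1] = -1×1 + -4×3 = -13; y[2] = -1×-1 + -4×1 + 1×3 = 0; y[3] = -4×-1 + 1×1 = 5; y[4] = 1×-1 = -1

[-3, -13, 0, 5, -1]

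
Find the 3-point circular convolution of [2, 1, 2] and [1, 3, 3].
Use y[k] = Σ_j s[j]·t[(k-j) mod 3]. y[0] = 2×1 + 1×3 + 2×3 = 11; y[1] = 2×3 + 1×1 + 2×3 = 13; y[2] = 2×3 + 1×3 + 2×1 = 11. Result: [11, 13, 11]

[11, 13, 11]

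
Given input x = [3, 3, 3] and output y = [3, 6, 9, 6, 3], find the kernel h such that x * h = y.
Output length 5 = len(x) + len(h) - 1 ⇒ len(h) = 3. Solve h forward using h[k] = (y[k] - Σ_{i≥1} x[i]·h[k-i]) / x[0]: h[0] = y[0] / x[0] = 3 / 3 = 1; h[1] = (y[1] - 3×1) / x[0] = (6 - 3×1) / 3 = 1; h[2] = (y[2] - 3×1 - 3×1) / x[0] = (9 - 3×1 - 3×1) / 3 = 1. So h = [1, 1, 1]. Forward-check [3, 3, 3] * [1, 1, 1]: y[0] = 3×1 = 3; y[1] = 3×1 + 3×1 = 6; y[2] = 3×1 + 3×1 + 3×1 = 9; y[3] = 3×1 + 3×1 = 6; y[4] = 3×1 = 3 → [3, 6, 9, 6, 3] ✓

[1, 1, 1]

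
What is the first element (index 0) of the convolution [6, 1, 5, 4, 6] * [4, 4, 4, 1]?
Use y[k] = Σ_i a[i]·b[k-i] at k=0. y[0] = 6×4 = 24

24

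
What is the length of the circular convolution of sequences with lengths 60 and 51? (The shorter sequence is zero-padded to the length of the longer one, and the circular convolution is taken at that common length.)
Circular convolution (zero-padding the shorter input) has length max(m, n) = max(60, 51) = 60

60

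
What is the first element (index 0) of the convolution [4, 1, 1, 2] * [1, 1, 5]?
Use y[k] = Σ_i a[i]·b[k-i] at k=0. y[0] = 4×1 = 4

4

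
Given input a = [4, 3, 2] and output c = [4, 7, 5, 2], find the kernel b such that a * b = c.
Output length 4 = len(a) + len(b) - 1 ⇒ len(b) = 2. Solve b forward using b[k] = (c[k] - Σ_{i≥1} a[i]·b[k-i]) / a[0]: b[0] = c[0] / a[0] = 4 / 4 = 1; b[1] = (c[1] - 3×1) / a[0] = (7 - 3×1) / 4 = 1. So b = [1, 1]. Forward-check [4, 3, 2] * [1, 1]: c[0] = 4×1 = 4; c[1] = 4×1 + 3×1 = 7; c[2] = 3×1 + 2×1 = 5; c[3] = 2×1 = 2 → [4, 7, 5, 2] ✓

[1, 1]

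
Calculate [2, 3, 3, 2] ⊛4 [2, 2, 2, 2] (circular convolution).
Use y[k] = Σ_j x[j]·h[(k-j) mod 4]. y[0] = 2×2 + 3×2 + 3×2 + 2×2 = 20; y[1] = 2×2 + 3×2 + 3×2 + 2×2 = 20; y[2] = 2×2 + 3×2 + 3×2 + 2×2 = 20; y[3] = 2×2 + 3×2 + 3×2 + 2×2 = 20. Result: [20, 20, 20, 20]

[20, 20, 20, 20]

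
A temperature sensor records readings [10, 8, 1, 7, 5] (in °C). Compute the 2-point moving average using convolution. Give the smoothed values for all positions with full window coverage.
2-point moving average kernel = [1, 1]. Apply in 'valid' mode (full window coverage): avg[0] = (10 + 8) / 2 = 9.0; avg[1] = (8 + 1) / 2 = 4.5; avg[2] = (1 + 7) / 2 = 4.0; avg[3] = (7 + 5) / 2 = 6.0. Smoothed values: [9.0, 4.5, 4.0, 6.0]

[9.0, 4.5, 4.0, 6.0]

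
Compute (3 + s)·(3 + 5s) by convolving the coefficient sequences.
Ascending coefficients: a = [3, 1], b = [3, 5]. c[0] = 3×3 = 9; c[1] = 3×5 + 1×3 = 18; c[2] = 1×5 = 5. Result coefficients: [9, 18, 5] → 9 + 18s + 5s^2

9 + 18s + 5s^2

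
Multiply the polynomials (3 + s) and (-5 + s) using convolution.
Ascending coefficients: a = [3, 1], b = [-5, 1]. c[0] = 3×-5 = -15; c[1] = 3×1 + 1×-5 = -2; c[2] = 1×1 = 1. Result coefficients: [-15, -2, 1] → -15 - 2s + s^2

-15 - 2s + s^2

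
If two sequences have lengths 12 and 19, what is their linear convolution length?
Linear/full convolution length: m + n - 1 = 12 + 19 - 1 = 30

30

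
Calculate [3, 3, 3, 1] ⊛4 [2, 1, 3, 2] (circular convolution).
Use y[k] = Σ_j u[j]·v[(k-j) mod 4]. y[0] = 3×2 + 3×2 + 3×3 + 1×1 = 22; y[1] = 3×1 + 3×2 + 3×2 + 1×3 = 18; y[2] = 3×3 + 3×1 + 3×2 + 1×2 = 20; y[3] = 3×2 + 3×3 + 3×1 + 1×2 = 20. Result: [22, 18, 20, 20]

[22, 18, 20, 20]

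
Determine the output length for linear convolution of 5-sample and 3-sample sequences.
Linear/full convolution length: m + n - 1 = 5 + 3 - 1 = 7

7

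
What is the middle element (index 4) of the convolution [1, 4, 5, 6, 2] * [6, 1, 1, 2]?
Use y[k] = Σ_i a[i]·b[k-i] at k=4. y[4] = 4×2 + 5×1 + 6×1 + 2×6 = 31

31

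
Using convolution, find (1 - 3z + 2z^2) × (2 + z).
Ascending coefficients: a = [1, -3, 2], b = [2, 1]. c[0] = 1×2 = 2; c[1] = 1×1 + -3×2 = -5; c[2] = -3×1 + 2×2 = 1; c[3] = 2×1 = 2. Result coefficients: [2, -5, 1, 2] → 2 - 5z + z^2 + 2z^3

2 - 5z + z^2 + 2z^3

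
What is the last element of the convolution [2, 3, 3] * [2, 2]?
Use y[k] = Σ_i a[i]·b[k-i] at k=3. y[3] = 3×2 = 6

6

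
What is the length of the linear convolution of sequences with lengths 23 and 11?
Linear/full convolution length: m + n - 1 = 23 + 11 - 1 = 33

33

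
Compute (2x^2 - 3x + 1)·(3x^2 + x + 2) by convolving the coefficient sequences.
Ascending coefficients: a = [1, -3, 2], b = [2, 1, 3]. c[0] = 1×2 = 2; c[1] = 1×1 + -3×2 = -5; c[2] = 1×3 + -3×1 + 2×2 = 4; c[3] = -3×3 + 2×1 = -7; c[4] = 2×3 = 6. Result coefficients: [2, -5, 4, -7, 6] → 6x^4 - 7x^3 + 4x^2 - 5x + 2

6x^4 - 7x^3 + 4x^2 - 5x + 2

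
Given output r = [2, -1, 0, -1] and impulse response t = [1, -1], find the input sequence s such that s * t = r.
Deconvolve r=[2, -1, 0, -1] by t=[1, -1]. Since t[0]=1, solve forward: s[0] = r[0] / 1 = 2; s[1] = (r[1] - 2×-1) / 1 = 1; s[2] = (r[2] - 1×-1) / 1 = 1. So s = [2, 1, 1]. Check by forward convolution: r[0] = 2×1 = 2; r[1] = 2×-1 + 1×1 = -1; r[2] = 1×-1 + 1×1 = 0; r[3] = 1×-1 = -1

[2, 1, 1]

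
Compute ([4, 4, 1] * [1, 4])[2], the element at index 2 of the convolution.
Use y[k] = Σ_i a[i]·b[k-i] at k=2. y[2] = 4×4 + 1×1 = 17

17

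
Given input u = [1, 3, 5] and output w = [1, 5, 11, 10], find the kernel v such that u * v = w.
Output length 4 = len(u) + len(v) - 1 ⇒ len(v) = 2. Solve v forward using v[k] = (w[k] - Σ_{i≥1} u[i]·v[k-i]) / u[0]: v[0] = w[0] / u[0] = 1 / 1 = 1; v[1] = (w[1] - 3×1) / u[0] = (5 - 3×1) / 1 = 2. So v = [1, 2]. Forward-check [1, 3, 5] * [1, 2]: w[0] = 1×1 = 1; w[1] = 1×2 + 3×1 = 5; w[2] = 3×2 + 5×1 = 11; w[3] = 5×2 = 10 → [1, 5, 11, 10] ✓

[1, 2]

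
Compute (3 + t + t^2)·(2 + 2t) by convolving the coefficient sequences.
Ascending coefficients: a = [3, 1, 1], b = [2, 2]. c[0] = 3×2 = 6; c[1] = 3×2 + 1×2 = 8; c[2] = 1×2 + 1×2 = 4; c[3] = 1×2 = 2. Result coefficients: [6, 8, 4, 2] → 6 + 8t + 4t^2 + 2t^3

6 + 8t + 4t^2 + 2t^3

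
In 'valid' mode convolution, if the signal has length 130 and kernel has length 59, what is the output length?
'Valid' mode counts only positions where the kernel fully overlaps the signal: m - n + 1 = 130 - 59 + 1 = 72

72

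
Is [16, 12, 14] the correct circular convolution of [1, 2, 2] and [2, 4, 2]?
Recompute circular convolution of [1, 2, 2] and [2, 4, 2]: y[0] = 1×2 + 2×2 + 2×4 = 14; y[1] = 1×4 + 2×2 + 2×2 = 12; y[2] = 1×2 + 2×4 + 2×2 = 14 → [14, 12, 14]. Compare to given [16, 12, 14]: they differ at index 0: given 16, correct 14, so answer: No

No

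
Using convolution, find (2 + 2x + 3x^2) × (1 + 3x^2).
Ascending coefficients: a = [2, 2, 3], b = [1, 0, 3]. c[0] = 2×1 = 2; c[1] = 2×0 + 2×1 = 2; c[2] = 2×3 + 2×0 + 3×1 = 9; c[3] = 2×3 + 3×0 = 6; c[4] = 3×3 = 9. Result coefficients: [2, 2, 9, 6, 9] → 2 + 2x + 9x^2 + 6x^3 + 9x^4

2 + 2x + 9x^2 + 6x^3 + 9x^4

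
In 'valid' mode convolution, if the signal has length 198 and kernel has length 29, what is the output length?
'Valid' mode counts only positions where the kernel fully overlaps the signal: m - n + 1 = 198 - 29 + 1 = 170

170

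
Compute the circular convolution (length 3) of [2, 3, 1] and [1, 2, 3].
Use y[k] = Σ_j u[j]·v[(k-j) mod 3]. y[0] = 2×1 + 3×3 + 1×2 = 13; y[1] = 2×2 + 3×1 + 1×3 = 10; y[2] = 2×3 + 3×2 + 1×1 = 13. Result: [13, 10, 13]

[13, 10, 13]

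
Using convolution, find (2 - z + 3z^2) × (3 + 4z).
Ascending coefficients: a = [2, -1, 3], b = [3, 4]. c[0] = 2×3 = 6; c[1] = 2×4 + -1×3 = 5; c[2] = -1×4 + 3×3 = 5; c[3] = 3×4 = 12. Result coefficients: [6, 5, 5, 12] → 6 + 5z + 5z^2 + 12z^3

6 + 5z + 5z^2 + 12z^3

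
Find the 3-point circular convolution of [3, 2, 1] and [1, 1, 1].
Use y[k] = Σ_j x[j]·h[(k-j) mod 3]. y[0] = 3×1 + 2×1 + 1×1 = 6; y[1] = 3×1 + 2×1 + 1×1 = 6; y[2] = 3×1 + 2×1 + 1×1 = 6. Result: [6, 6, 6]

[6, 6, 6]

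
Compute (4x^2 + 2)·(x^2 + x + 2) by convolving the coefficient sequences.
Ascending coefficients: a = [2, 0, 4], b = [2, 1, 1]. c[0] = 2×2 = 4; c[1] = 2×1 + 0×2 = 2; c[2] = 2×1 + 0×1 + 4×2 = 10; c[3] = 0×1 + 4×1 = 4; c[4] = 4×1 = 4. Result coefficients: [4, 2, 10, 4, 4] → 4x^4 + 4x^3 + 10x^2 + 2x + 4

4x^4 + 4x^3 + 10x^2 + 2x + 4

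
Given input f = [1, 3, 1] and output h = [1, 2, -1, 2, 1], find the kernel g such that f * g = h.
Output length 5 = len(f) + len(g) - 1 ⇒ len(g) = 3. Solve g forward using g[k] = (h[k] - Σ_{i≥1} f[i]·g[k-i]) / f[0]: g[0] = h[0] / f[0] = 1 / 1 = 1; g[1] = (h[1] - 3×1) / f[0] = (2 - 3×1) / 1 = -1; g[2] = (h[2] - 3×-1 - 1×1) / f[0] = (-1 - 3×-1 - 1×1) / 1 = 1. So g = [1, -1, 1]. Forward-check [1, 3, 1] * [1, -1, 1]: h[0] = 1×1 = 1; h[1] = 1×-1 + 3×1 = 2; h[2] = 1×1 + 3×-1 + 1×1 = -1; h[3] = 3×1 + 1×-1 = 2; h[4] = 1×1 = 1 → [1, 2, -1, 2, 1] ✓

[1, -1, 1]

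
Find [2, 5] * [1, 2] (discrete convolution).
y[0] = 2×1 = 2; y[1] = 2×2 + 5×1 = 9; y[2] = 5×2 = 10

[2, 9, 10]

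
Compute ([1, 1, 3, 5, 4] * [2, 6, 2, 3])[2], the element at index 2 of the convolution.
Use y[k] = Σ_i a[i]·b[k-i] at k=2. y[2] = 1×2 + 1×6 + 3×2 = 14

14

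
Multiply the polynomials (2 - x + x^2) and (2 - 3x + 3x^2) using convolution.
Ascending coefficients: a = [2, -1, 1], b = [2, -3, 3]. c[0] = 2×2 = 4; c[1] = 2×-3 + -1×2 = -8; c[2] = 2×3 + -1×-3 + 1×2 = 11; c[3] = -1×3 + 1×-3 = -6; c[4] = 1×3 = 3. Result coefficients: [4, -8, 11, -6, 3] → 4 - 8x + 11x^2 - 6x^3 + 3x^4

4 - 8x + 11x^2 - 6x^3 + 3x^4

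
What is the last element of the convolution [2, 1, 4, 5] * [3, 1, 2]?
Use y[k] = Σ_i a[i]·b[k-i] at k=5. y[5] = 5×2 = 10

10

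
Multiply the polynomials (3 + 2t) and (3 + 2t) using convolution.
Ascending coefficients: a = [3, 2], b = [3, 2]. c[0] = 3×3 = 9; c[1] = 3×2 + 2×3 = 12; c[2] = 2×2 = 4. Result coefficients: [9, 12, 4] → 9 + 12t + 4t^2

9 + 12t + 4t^2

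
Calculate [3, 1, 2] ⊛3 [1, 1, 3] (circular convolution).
Use y[k] = Σ_j a[j]·b[(k-j) mod 3]. y[0] = 3×1 + 1×3 + 2×1 = 8; y[1] = 3×1 + 1×1 + 2×3 = 10; y[2] = 3×3 + 1×1 + 2×1 = 12. Result: [8, 10, 12]

[8, 10, 12]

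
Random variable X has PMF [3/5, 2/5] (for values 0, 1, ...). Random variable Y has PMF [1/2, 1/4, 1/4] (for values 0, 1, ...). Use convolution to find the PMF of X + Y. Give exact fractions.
P(X+Y=k) = Σ_i P(X=i)·P(Y=k-i) — a convolution of [3/5, 2/5] and [1/2, 1/4, 1/4]. P(X+Y=0) = (3/5)×(1/2) = 3/10; P(X+Y=1) = (3/5)×(1/4) + (2/5)×(1/2) = 3/20 + 1/5 = 7/20; P(X+Y=2) = (3/5)×(1/4) + (2/5)×(1/4) = 3/20 + 1/10 = 1/4; P(X+Y=3) = (2/5)×(1/4) = 1/10. PMF: [3/10, 7/20, 1/4, 1/10] (sums to 1 ✓)

[3/10, 7/20, 1/4, 1/10]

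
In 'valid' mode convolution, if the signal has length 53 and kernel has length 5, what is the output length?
'Valid' mode counts only positions where the kernel fully overlaps the signal: m - n + 1 = 53 - 5 + 1 = 49

49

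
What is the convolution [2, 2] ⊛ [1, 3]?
y[0] = 2×1 = 2; y[1] = 2×3 + 2×1 = 8; y[2] = 2×3 = 6

[2, 8, 6]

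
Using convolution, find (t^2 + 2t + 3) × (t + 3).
Ascending coefficients: a = [3, 2, 1], b = [3, 1]. c[0] = 3×3 = 9; c[1] = 3×1 + 2×3 = 9; c[2] = 2×1 + 1×3 = 5; c[3] = 1×1 = 1. Result coefficients: [9, 9, 5, 1] → t^3 + 5t^2 + 9t + 9

t^3 + 5t^2 + 9t + 9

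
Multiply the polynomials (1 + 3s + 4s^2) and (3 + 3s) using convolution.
Ascending coefficients: a = [1, 3, 4], b = [3, 3]. c[0] = 1×3 = 3; c[1] = 1×3 + 3×3 = 12; c[2] = 3×3 + 4×3 = 21; c[3] = 4×3 = 12. Result coefficients: [3, 12, 21, 12] → 3 + 12s + 21s^2 + 12s^3

3 + 12s + 21s^2 + 12s^3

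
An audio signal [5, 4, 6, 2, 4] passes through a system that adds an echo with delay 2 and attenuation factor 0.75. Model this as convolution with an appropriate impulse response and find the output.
Direct-path + delayed-attenuated-path model → impulse response h = [1, 0, 0.75] (1 at lag 0, 0.75 at lag 2). Output y[n] = x[n] + 0.75·x[n - 2] (with x[n] = 0 outside 0..4): y[0] = 5 + 0.75×0 = 5; y[1] = 4 + 0.75×0 = 4; y[2] = 6 + 0.75×5 = 9.75; y[3] = 2 + 0.75×4 = 5.0; y[4] = 4 + 0.75×6 = 8.5; y[5] = 0 + 0.75×2 = 1.5; y[6] = 0 + 0.75×4 = 3.0. So y = [5, 4, 9.75, 5.0, 8.5, 1.5, 3.0]

[5, 4, 9.75, 5.0, 8.5, 1.5, 3.0]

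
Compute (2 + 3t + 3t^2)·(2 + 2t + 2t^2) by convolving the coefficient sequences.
Ascending coefficients: a = [2, 3, 3], b = [2, 2, 2]. c[0] = 2×2 = 4; c[1] = 2×2 + 3×2 = 10; c[2] = 2×2 + 3×2 + 3×2 = 16; c[3] = 3×2 + 3×2 = 12; c[4] = 3×2 = 6. Result coefficients: [4, 10, 16, 12, 6] → 4 + 10t + 16t^2 + 12t^3 + 6t^4

4 + 10t + 16t^2 + 12t^3 + 6t^4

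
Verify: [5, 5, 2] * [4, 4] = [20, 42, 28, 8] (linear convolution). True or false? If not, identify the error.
Recompute linear convolution of [5, 5, 2] and [4, 4]: y[0] = 5×4 = 20; y[1] = 5×4 + 5×4 = 40; y[2] = 5×4 + 2×4 = 28; y[3] = 2×4 = 8 → [20, 40, 28, 8]. Compare to given [20, 42, 28, 8]: they differ at index 1: given 42, correct 40, so answer: No

No. Error at index 1: given 42, correct 40.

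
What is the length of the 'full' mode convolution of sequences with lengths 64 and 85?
Linear/full convolution length: m + n - 1 = 64 + 85 - 1 = 148

148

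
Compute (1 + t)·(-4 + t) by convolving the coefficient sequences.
Ascending coefficients: a = [1, 1], b = [-4, 1]. c[0] = 1×-4 = -4; c[1] = 1×1 + 1×-4 = -3; c[2] = 1×1 = 1. Result coefficients: [-4, -3, 1] → -4 - 3t + t^2

-4 - 3t + t^2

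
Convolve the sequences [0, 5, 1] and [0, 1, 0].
y[0] = 0×0 = 0; y[1] = 0×1 + 5×0 = 0; y[2] = 0×0 + 5×1 + 1×0 = 5; y[3] = 5×0 + 1×1 = 1; y[4] = 1×0 = 0

[0, 0, 5, 1, 0]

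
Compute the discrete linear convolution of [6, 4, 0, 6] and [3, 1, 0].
y[0] = 6×3 = 18; y[1] = 6×1 + 4×3 = 18; y[2] = 6×0 + 4×1 + 0×3 = 4; y[3] = 4×0 + 0×1 + 6×3 = 18; y[4] = 0×0 + 6×1 = 6; y[5] = 6×0 = 0

[18, 18, 4, 18, 6, 0]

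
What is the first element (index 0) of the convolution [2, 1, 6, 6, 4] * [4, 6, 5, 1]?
Use y[k] = Σ_i a[i]·b[k-i] at k=0. y[0] = 2×4 = 8

8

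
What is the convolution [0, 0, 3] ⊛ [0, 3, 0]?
y[0] = 0×0 = 0; y[1] = 0×3 + 0×0 = 0; y[2] = 0×0 + 0×3 + 3×0 = 0; y[3] = 0×0 + 3×3 = 9; y[4] = 3×0 = 0

[0, 0, 0, 9, 0]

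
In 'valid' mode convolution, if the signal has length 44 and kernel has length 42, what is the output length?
'Valid' mode counts only positions where the kernel fully overlaps the signal: m - n + 1 = 44 - 42 + 1 = 3

3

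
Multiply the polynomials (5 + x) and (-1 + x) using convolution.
Ascending coefficients: a = [5, 1], b = [-1, 1]. c[0] = 5×-1 = -5; c[1] = 5×1 + 1×-1 = 4; c[2] = 1×1 = 1. Result coefficients: [-5, 4, 1] → -5 + 4x + x^2

-5 + 4x + x^2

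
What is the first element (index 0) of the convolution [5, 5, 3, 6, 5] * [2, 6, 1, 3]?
Use y[k] = Σ_i a[i]·b[k-i] at k=0. y[0] = 5×2 = 10

10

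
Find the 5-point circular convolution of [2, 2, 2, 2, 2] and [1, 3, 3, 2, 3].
Use y[k] = Σ_j u[j]·v[(k-j) mod 5]. y[0] = 2×1 + 2×3 + 2×2 + 2×3 + 2×3 = 24; y[1] = 2×3 + 2×1 + 2×3 + 2×2 + 2×3 = 24; y[2] = 2×3 + 2×3 + 2×1 + 2×3 + 2×2 = 24; y[3] = 2×2 + 2×3 + 2×3 + 2×1 + 2×3 = 24; y[4] = 2×3 + 2×2 + 2×3 + 2×3 + 2×1 = 24. Result: [24, 24, 24, 24, 24]

[24, 24, 24, 24, 24]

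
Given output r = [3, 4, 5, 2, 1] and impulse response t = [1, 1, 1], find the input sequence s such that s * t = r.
Deconvolve r=[3, 4, 5, 2, 1] by t=[1, 1, 1]. Since t[0]=1, solve forward: s[0] = r[0] / 1 = 3; s[1] = (r[1] - 3×1) / 1 = 1; s[2] = (r[2] - 1×1 - 3×1) / 1 = 1. So s = [3, 1, 1]. Check by forward convolution: r[0] = 3×1 = 3; r[1] = 3×1 + 1×1 = 4; r[2] = 3×1 + 1×1 + 1×1 = 5; r[3] = 1×1 + 1×1 = 2; r[4] = 1×1 = 1

[3, 1, 1]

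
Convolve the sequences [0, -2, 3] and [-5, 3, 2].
y[0] = 0×-5 = 0; y[1] = 0×3 + -2×-5 = 10; y[2] = 0×2 + -2×3 + 3×-5 = -21; y[3] = -2×2 + 3×3 = 5; y[4] = 3×2 = 6

[0, 10, -21, 5, 6]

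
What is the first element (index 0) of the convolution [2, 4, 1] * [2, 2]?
Use y[k] = Σ_i a[i]·b[k-i] at k=0. y[0] = 2×2 = 4

4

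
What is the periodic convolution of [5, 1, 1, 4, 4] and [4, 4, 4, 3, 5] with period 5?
Use y[k] = Σ_j u[j]·v[(k-j) mod 5]. y[0] = 5×4 + 1×5 + 1×3 + 4×4 + 4×4 = 60; y[1] = 5×4 + 1×4 + 1×5 + 4×3 + 4×4 = 57; y[2] = 5×4 + 1×4 + 1×4 + 4×5 + 4×3 = 60; y[3] = 5×3 + 1×4 + 1×4 + 4×4 + 4×5 = 59; y[4] = 5×5 + 1×3 + 1×4 + 4×4 + 4×4 = 64. Result: [60, 57, 60, 59, 64]

[60, 57, 60, 59, 64]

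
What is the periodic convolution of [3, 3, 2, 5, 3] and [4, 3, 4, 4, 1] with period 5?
Use y[k] = Σ_j a[j]·b[(k-j) mod 5]. y[0] = 3×4 + 3×1 + 2×4 + 5×4 + 3×3 = 52; y[1] = 3×3 + 3×4 + 2×1 + 5×4 + 3×4 = 55; y[2] = 3×4 + 3×3 + 2×4 + 5×1 + 3×4 = 46; y[3] = 3×4 + 3×4 + 2×3 + 5×4 + 3×1 = 53; y[4] = 3×1 + 3×4 + 2×4 + 5×3 + 3×4 = 50. Result: [52, 55, 46, 53, 50]

[52, 55, 46, 53, 50]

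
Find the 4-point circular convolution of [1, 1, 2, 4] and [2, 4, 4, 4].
Use y[k] = Σ_j u[j]·v[(k-j) mod 4]. y[0] = 1×2 + 1×4 + 2×4 + 4×4 = 30; y[1] = 1×4 + 1×2 + 2×4 + 4×4 = 30; y[2] = 1×4 + 1×4 + 2×2 + 4×4 = 28; y[3] = 1×4 + 1×4 + 2×4 + 4×2 = 24. Result: [30, 30, 28, 24]

[30, 30, 28, 24]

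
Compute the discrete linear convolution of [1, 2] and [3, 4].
y[0] = 1×3 = 3; y[1] = 1×4 + 2×3 = 10; y[2] = 2×4 = 8

[3, 10, 8]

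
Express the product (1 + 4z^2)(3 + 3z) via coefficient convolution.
Ascending coefficients: a = [1, 0, 4], b = [3, 3]. c[0] = 1×3 = 3; c[1] = 1×3 + 0×3 = 3; c[2] = 0×3 + 4×3 = 12; c[3] = 4×3 = 12. Result coefficients: [3, 3, 12, 12] → 3 + 3z + 12z^2 + 12z^3

3 + 3z + 12z^2 + 12z^3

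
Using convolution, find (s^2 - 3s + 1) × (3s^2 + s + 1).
Ascending coefficients: a = [1, -3, 1], b = [1, 1, 3]. c[0] = 1×1 = 1; c[1] = 1×1 + -3×1 = -2; c[2] = 1×3 + -3×1 + 1×1 = 1; c[3] = -3×3 + 1×1 = -8; c[4] = 1×3 = 3. Result coefficients: [1, -2, 1, -8, 3] → 3s^4 - 8s^3 + s^2 - 2s + 1

3s^4 - 8s^3 + s^2 - 2s + 1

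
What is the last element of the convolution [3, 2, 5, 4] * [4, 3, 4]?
Use y[k] = Σ_i a[i]·b[k-i] at k=5. y[5] = 4×4 = 16

16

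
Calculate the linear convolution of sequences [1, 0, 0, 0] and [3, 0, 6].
y[0] = 1×3 = 3; y[1] = 1×0 + 0×3 = 0; y[2] = 1×6 + 0×0 + 0×3 = 6; y[3] = 0×6 + 0×0 + 0×3 = 0; y[4] = 0×6 + 0×0 = 0; y[5] = 0×6 = 0

[3, 0, 6, 0, 0, 0]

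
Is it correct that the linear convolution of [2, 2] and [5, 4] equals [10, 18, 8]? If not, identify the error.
Recompute linear convolution of [2, 2] and [5, 4]: y[0] = 2×5 = 10; y[1] = 2×4 + 2×5 = 18; y[2] = 2×4 = 8 → [10, 18, 8]. Given [10, 18, 8] matches, so answer: Yes

Yes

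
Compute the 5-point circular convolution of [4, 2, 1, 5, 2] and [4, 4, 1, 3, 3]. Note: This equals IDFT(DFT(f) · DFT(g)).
Either evaluate y[k] = Σ_j f[j]·g[(k-j) mod 5] directly, or use IDFT(DFT(f) · DFT(g)). y[0] = 4×4 + 2×3 + 1×3 + 5×1 + 2×4 = 38; y[1] = 4×4 + 2×4 + 1×3 + 5×3 + 2×1 = 44; y[2] = 4×1 + 2×4 + 1×4 + 5×3 + 2×3 = 37; y[3] = 4×3 + 2×1 + 1×4 + 5×4 + 2×3 = 44; y[4] = 4×3 + 2×3 + 1×1 + 5×4 + 2×4 = 47. Result: [38, 44, 37, 44, 47]

[38, 44, 37, 44, 47]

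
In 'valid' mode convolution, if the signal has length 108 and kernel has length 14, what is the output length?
'Valid' mode counts only positions where the kernel fully overlaps the signal: m - n + 1 = 108 - 14 + 1 = 95

95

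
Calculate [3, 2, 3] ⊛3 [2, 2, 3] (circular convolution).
Use y[k] = Σ_j u[j]·v[(k-j) mod 3]. y[0] = 3×2 + 2×3 + 3×2 = 18; y[1] = 3×2 + 2×2 + 3×3 = 19; y[2] = 3×3 + 2×2 + 3×2 = 19. Result: [18, 19, 19]

[18, 19, 19]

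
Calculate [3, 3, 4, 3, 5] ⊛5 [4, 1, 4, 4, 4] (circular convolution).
Use y[k] = Σ_j s[j]·t[(k-j) mod 5]. y[0] = 3×4 + 3×4 + 4×4 + 3×4 + 5×1 = 57; y[1] = 3×1 + 3×4 + 4×4 + 3×4 + 5×4 = 63; y[2] = 3×4 + 3×1 + 4×4 + 3×4 + 5×4 = 63; y[3] = 3×4 + 3×4 + 4×1 + 3×4 + 5×4 = 60; y[4] = 3×4 + 3×4 + 4×4 + 3×1 + 5×4 = 63. Result: [57, 63, 63, 60, 63]

[57, 63, 63, 60, 63]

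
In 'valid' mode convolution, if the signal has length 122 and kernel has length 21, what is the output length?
'Valid' mode counts only positions where the kernel fully overlaps the signal: m - n + 1 = 122 - 21 + 1 = 102

102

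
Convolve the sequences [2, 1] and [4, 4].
y[0] = 2×4 = 8; y[1] = 2×4 + 1×4 = 12; y[2] = 1×4 = 4

[8, 12, 4]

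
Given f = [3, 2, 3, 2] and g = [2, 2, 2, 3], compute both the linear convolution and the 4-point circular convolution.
Linear: y_lin[0] = 3×2 = 6; y_lin[1] = 3×2 + 2×2 = 10; y_lin[2] = 3×2 + 2×2 + 3×2 = 16; y_lin[3] = 3×3 + 2×2 + 3×2 + 2×2 = 23; y_lin[4] = 2×3 + 3×2 + 2×2 = 16; y_lin[5] = 3×3 + 2×2 = 13; y_lin[6] = 2×3 = 6 → [6, 10, 16, 23, 16, 13, 6]. Circular (length 4): y[0] = 3×2 + 2×3 + 3×2 + 2×2 = 22; y[1] = 3×2 + 2×2 + 3×3 + 2×2 = 23; y[2] = 3×2 + 2×2 + 3×2 + 2×3 = 22; y[3] = 3×3 + 2×2 + 3×2 + 2×2 = 23 → [22, 23, 22, 23]

Linear: [6, 10, 16, 23, 16, 13, 6], Circular: [22, 23, 22, 23]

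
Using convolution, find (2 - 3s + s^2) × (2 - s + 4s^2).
Ascending coefficients: a = [2, -3, 1], b = [2, -1, 4]. c[0] = 2×2 = 4; c[1] = 2×-1 + -3×2 = -8; c[2] = 2×4 + -3×-1 + 1×2 = 13; c[3] = -3×4 + 1×-1 = -13; c[4] = 1×4 = 4. Result coefficients: [4, -8, 13, -13, 4] → 4 - 8s + 13s^2 - 13s^3 + 4s^4

4 - 8s + 13s^2 - 13s^3 + 4s^4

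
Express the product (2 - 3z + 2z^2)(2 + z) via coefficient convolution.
Ascending coefficients: a = [2, -3, 2], b = [2, 1]. c[0] = 2×2 = 4; c[1] = 2×1 + -3×2 = -4; c[2] = -3×1 + 2×2 = 1; c[3] = 2×1 = 2. Result coefficients: [4, -4, 1, 2] → 4 - 4z + z^2 + 2z^3

4 - 4z + z^2 + 2z^3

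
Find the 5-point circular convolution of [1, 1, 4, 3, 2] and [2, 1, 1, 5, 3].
Use y[k] = Σ_j a[j]·b[(k-j) mod 5]. y[0] = 1×2 + 1×3 + 4×5 + 3×1 + 2×1 = 30; y[1] = 1×1 + 1×2 + 4×3 + 3×5 + 2×1 = 32; y[2] = 1×1 + 1×1 + 4×2 + 3×3 + 2×5 = 29; y[3] = 1×5 + 1×1 + 4×1 + 3×2 + 2×3 = 22; y[4] = 1×3 + 1×5 + 4×1 + 3×1 + 2×2 = 19. Result: [30, 32, 29, 22, 19]

[30, 32, 29, 22, 19]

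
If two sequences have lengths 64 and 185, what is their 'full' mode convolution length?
Linear/full convolution length: m + n - 1 = 64 + 185 - 1 = 248

248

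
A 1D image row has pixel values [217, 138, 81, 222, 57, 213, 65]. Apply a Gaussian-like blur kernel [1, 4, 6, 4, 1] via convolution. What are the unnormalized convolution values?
Convolve image row [217, 138, 81, 222, 57, 213, 65] with kernel [1, 4, 6, 4, 1]: y[0] = 217×1 = 217; y[1] = 217×4 + 138×1 = 1006; y[2] = 217×6 + 138×4 + 81×1 = 1935; y[3] = 217×4 + 138×6 + 81×4 + 222×1 = 2242; y[4] = 217×1 + 138×4 + 81×6 + 222×4 + 57×1 = 2200; y[5] = 138×1 + 81×4 + 222×6 + 57×4 + 213×1 = 2235; y[6] = 81×1 + 222×4 + 57×6 + 213×4 + 65×1 = 2228; y[7] = 222×1 + 57×4 + 213×6 + 65×4 = 1988; y[8] = 57×1 + 213×4 + 65×6 = 1299; y[9] = 213×1 + 65×4 = 473; y[10] = 65×1 = 65 → [217, 1006, 1935, 2242, 2200, 2235, 2228, 1988, 1299, 473, 65]. Normalization factor = sum(kernel) = 16.

[217, 1006, 1935, 2242, 2200, 2235, 2228, 1988, 1299, 473, 65]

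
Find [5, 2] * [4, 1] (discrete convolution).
y[0] = 5×4 = 20; y[1] = 5×1 + 2×4 = 13; y[2] = 2×1 = 2

[20, 13, 2]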